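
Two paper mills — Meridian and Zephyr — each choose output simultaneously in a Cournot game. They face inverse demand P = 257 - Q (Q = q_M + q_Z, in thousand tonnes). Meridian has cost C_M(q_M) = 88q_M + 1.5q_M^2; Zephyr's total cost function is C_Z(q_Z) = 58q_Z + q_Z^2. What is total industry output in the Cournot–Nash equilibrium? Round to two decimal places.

68.58

Meridian's profit: π_M = (257 - Q)q_M - (88q_M + (3/2)q_M²). Setting ∂π_M/∂q_M = 0: 169 - 5q_M - (q_Z) = 0.
Zephyr's profit: π_Z = (257 - Q)q_Z - (58q_Z + q_Z²). Setting ∂π_Z/∂q_Z = 0: 199 - 4q_Z - (q_M) = 0.
Best responses: q_M = (169 - q_Z)/5, q_Z = (199 - q_M)/4.
Substituting one into the other gives q_M = 477/19 and q_Z = 826/19.
Total output Q = 477/19 + 826/19 = 1303/19.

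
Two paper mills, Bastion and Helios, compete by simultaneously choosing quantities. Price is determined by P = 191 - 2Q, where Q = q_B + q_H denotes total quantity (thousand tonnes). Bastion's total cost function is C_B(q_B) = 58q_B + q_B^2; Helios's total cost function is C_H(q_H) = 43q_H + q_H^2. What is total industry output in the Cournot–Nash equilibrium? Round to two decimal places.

Bastion's profit: π_B = (191 - 2Q)q_B - (58q_B + q_B²). Setting ∂π_B/∂q_B = 0: 133 - 6q_B - 2(q_H) = 0.
Helios's first-order condition: 148 - 6q_H - 2(q_B) = 0.
Best responses: q_B = (133 - 2q_H)/6, q_H = (148 - 2q_B)/6.
Solving the pair: q_B = 251/16, q_H = 311/16.
Total output Q = 251/16 + 311/16 = 281/8.

35.13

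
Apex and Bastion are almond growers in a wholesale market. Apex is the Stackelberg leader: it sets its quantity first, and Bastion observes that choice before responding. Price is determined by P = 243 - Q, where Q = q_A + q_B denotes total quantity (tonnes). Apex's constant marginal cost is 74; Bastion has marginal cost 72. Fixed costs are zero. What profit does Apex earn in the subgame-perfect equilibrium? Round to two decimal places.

3486.13

The follower Bastion best-responds to any q_A: π_B = (243 - Q)q_B - 72q_B.
∂π_B/∂q_B = 171 - q_A - 2q_B = 0 gives the reaction function q_B = (171 - q_A)/2.
Apex substitutes q_B(q_A) into its own profit: π_A = q_A(243 - q_A - (171 - q_A)/2) - 74q_A = (315/2 - (1/2)q_A)q_A - 74q_A.
Leader FOC: 167/2 - q_A = 0, so q_A = 167/2.
Then q_B = (171 - 167/2)/2 = 175/4.
Price P = 243 - 509/4 = 463/4.
Apex's profit: (463/4 - 74)·(167/2) = 3486.1250.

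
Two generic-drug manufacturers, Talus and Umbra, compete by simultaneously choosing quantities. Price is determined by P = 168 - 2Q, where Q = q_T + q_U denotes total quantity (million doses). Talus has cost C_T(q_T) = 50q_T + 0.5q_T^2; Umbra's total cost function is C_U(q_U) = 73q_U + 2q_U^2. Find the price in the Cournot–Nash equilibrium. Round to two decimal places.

Talus's profit: π_T = (168 - 2Q)q_T - (50q_T + (1/2)q_T²). Setting ∂π_T/∂q_T = 0: 118 - 5q_T - 2(q_U) = 0.
Umbra's profit: π_U = (168 - 2Q)q_U - (73q_U + 2q_U²). Setting ∂π_U/∂q_U = 0: 95 - 8q_U - 2(q_T) = 0.
So q_T = (118 - 2q_U)/5 and q_U = (95 - 2q_T)/8.
Solving the pair: q_T = 377/18, q_U = 239/36.
Total output Q = 331/12, so price P = 168 - 2·(331/12) = 677/6.

112.83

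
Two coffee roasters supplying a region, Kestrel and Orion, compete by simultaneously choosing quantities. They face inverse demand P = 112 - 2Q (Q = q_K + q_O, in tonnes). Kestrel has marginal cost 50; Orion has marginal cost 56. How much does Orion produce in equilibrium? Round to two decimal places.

8.33

Kestrel's profit: π_K = (112 - 2Q)q_K - (50q_K). Setting ∂π_K/∂q_K = 0: 62 - 4q_K - 2(q_O) = 0.
Orion's first-order condition: 56 - 4q_O - 2(q_K) = 0.
Best responses: q_K = (62 - 2q_O)/4, q_O = (56 - 2q_K)/4.
Substituting one into the other gives q_K = 34/3 and q_O = 25/3.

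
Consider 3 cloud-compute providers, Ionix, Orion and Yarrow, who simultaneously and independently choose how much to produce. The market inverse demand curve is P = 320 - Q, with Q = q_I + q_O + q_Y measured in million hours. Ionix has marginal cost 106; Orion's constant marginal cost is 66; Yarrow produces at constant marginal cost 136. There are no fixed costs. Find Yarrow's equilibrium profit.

Ionix's profit: π_I = (320 - Q)q_I - (106q_I). Setting ∂π_I/∂q_I = 0: 214 - 2q_I - (q_O + q_Y) = 0.
Orion's first-order condition: 254 - 2q_O - (q_I + q_Y) = 0.
Yarrow's first-order condition: 184 - 2q_Y - (q_I + q_O) = 0.
Summing all 3 equations gives 652 − 4Q = 0, hence Q = 163.
Back-substituting: q_I = (214 − 163) = 51, q_O = (254 − 163) = 91, q_Y = (184 − 163) = 21.
Price P = 320 - 163 = 157.
Yarrow's profit: (157 - 136)·21 = 441.

441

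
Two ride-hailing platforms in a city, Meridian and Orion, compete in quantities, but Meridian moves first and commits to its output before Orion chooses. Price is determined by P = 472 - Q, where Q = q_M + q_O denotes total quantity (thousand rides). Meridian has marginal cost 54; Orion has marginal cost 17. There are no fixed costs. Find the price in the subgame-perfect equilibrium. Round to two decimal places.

149.25

The follower Orion best-responds to any q_M: π_O = (472 - Q)q_O - 17q_O.
∂π_O/∂q_O = 455 - q_M - 2q_O = 0 gives the reaction function q_O = (455 - q_M)/2.
The leader anticipates this reaction. Substituting into P = 472 - Q gives P = 489/2 - (1/2)q_M, so π_M = (489/2 - (1/2)q_M)q_M - 54q_M.
The leader's first-order condition 381/2 - q_M = 0 yields q_M = 381/2.
Then q_O = (455 - 381/2)/2 = 529/4.
Total output Q = 1291/4, so price P = 472 - 1291/4 = 597/4.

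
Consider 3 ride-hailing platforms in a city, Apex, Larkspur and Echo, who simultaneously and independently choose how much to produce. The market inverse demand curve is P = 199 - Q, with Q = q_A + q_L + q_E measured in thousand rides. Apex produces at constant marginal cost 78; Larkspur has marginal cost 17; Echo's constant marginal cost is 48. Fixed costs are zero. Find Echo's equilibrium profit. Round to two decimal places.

Apex's profit: π_A = (199 - Q)q_A - (78q_A). Setting ∂π_A/∂q_A = 0: 121 - 2q_A - (q_L + q_E) = 0.
Larkspur's first-order condition: 182 - 2q_L - (q_A + q_E) = 0.
Echo's first-order condition: 151 - 2q_E - (q_A + q_L) = 0.
Summing all 3 equations gives 454 − 4Q = 0, hence Q = 227/2.
Back-substituting: q_A = (121 − 227/2) = 15/2, q_L = (182 − 227/2) = 137/2, q_E = (151 − 227/2) = 75/2.
Price P = 199 - 227/2 = 171/2.
Echo's profit: (171/2 - 48)·(75/2) = 1406.2500.

1406.25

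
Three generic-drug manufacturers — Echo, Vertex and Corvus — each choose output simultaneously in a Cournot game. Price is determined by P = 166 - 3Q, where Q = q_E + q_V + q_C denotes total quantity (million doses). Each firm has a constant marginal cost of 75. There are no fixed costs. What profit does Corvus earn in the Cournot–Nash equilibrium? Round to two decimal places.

Each firm earns π_i = (166 - 3Q)q_i - 75q_i.
Setting ∂π_i/∂q_i = 0 with rivals' quantities fixed: 91 - 6q_i - 3·Σ_{j≠i} q_j = 0.
By symmetry each firm produces the same amount; substituting Σ_{j≠i} q_j = 2q_i yields q_i = 91/12.
Price P = 166 - 3·(91/4) = 391/4.
Corvus's profit: (391/4 - 75)·(91/12) = 172.5208.

172.52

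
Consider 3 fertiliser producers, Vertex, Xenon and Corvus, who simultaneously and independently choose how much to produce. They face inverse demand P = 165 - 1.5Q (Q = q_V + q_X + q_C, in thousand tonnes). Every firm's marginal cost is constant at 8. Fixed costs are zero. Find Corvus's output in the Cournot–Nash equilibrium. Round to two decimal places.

26.17

Each firm earns π_i = (165 - 1.5Q)q_i - 8q_i.
Setting ∂π_i/∂q_i = 0 with rivals' quantities fixed: 157 - 3q_i - (3/2)·Σ_{j≠i} q_j = 0.
By symmetry each firm produces the same amount; substituting Σ_{j≠i} q_j = 2q_i yields q_i = 157/6.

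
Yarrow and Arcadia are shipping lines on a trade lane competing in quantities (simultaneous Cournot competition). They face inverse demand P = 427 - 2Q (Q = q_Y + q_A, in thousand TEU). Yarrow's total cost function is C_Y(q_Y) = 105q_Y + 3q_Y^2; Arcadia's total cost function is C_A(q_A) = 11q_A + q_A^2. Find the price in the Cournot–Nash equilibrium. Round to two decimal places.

262.14

Yarrow's profit: π_Y = (427 - 2Q)q_Y - (105q_Y + 3q_Y²). Setting ∂π_Y/∂q_Y = 0: 322 - 10q_Y - 2(q_A) = 0.
Arcadia's first-order condition: 416 - 6q_A - 2(q_Y) = 0.
Rearranging gives the reaction functions q_Y = (322 - 2q_A)/10 and q_A = (416 - 2q_Y)/6.
Solving the pair: q_Y = 275/14, q_A = 879/14.
Total output Q = 577/7, so price P = 427 - 2·(577/7) = 1835/7.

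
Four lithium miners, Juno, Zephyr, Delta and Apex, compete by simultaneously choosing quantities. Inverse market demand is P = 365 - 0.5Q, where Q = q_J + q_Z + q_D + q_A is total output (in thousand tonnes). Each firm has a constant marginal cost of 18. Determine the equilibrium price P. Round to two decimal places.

87.40

Each firm earns π_i = (365 - 0.5Q)q_i - 18q_i.
Setting ∂π_i/∂q_i = 0 with rivals' quantities fixed: 347 - q_i - (1/2)·Σ_{j≠i} q_j = 0.
By symmetry each firm produces the same amount; substituting Σ_{j≠i} q_j = 3q_i yields q_i = 347/(5/2) = 694/5.
Total output Q = 555.2000, so price P = 365 - (1/2)·555.2000 = 437/5.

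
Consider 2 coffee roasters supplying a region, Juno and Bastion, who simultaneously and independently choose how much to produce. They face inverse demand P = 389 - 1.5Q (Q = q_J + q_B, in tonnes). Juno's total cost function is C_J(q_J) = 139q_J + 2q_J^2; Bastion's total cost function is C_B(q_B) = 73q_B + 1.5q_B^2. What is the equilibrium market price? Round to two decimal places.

Juno's profit: π_J = (389 - 1.5Q)q_J - (139q_J + 2q_J²). Setting ∂π_J/∂q_J = 0: 250 - 7q_J - (3/2)(q_B) = 0.
Bastion's first-order condition: 316 - 6q_B - (3/2)(q_J) = 0.
Best responses: q_J = (250 - (3/2)q_B)/7, q_B = (316 - (3/2)q_J)/6.
Substituting one into the other gives q_J = 1368/53 and q_B = 46.2138.
Total output Q = 72.0252, so price P = 389 - (3/2)·72.0252 = 280.9623.

280.96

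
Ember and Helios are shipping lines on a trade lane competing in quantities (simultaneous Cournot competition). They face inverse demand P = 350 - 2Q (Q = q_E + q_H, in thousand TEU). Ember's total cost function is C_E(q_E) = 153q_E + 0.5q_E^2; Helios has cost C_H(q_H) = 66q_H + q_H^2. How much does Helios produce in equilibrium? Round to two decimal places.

Ember's profit: π_E = (350 - 2Q)q_E - (153q_E + (1/2)q_E²). Setting ∂π_E/∂q_E = 0: 197 - 5q_E - 2(q_H) = 0.
Helios's profit: π_H = (350 - 2Q)q_H - (66q_H + q_H²). Setting ∂π_H/∂q_H = 0: 284 - 6q_H - 2(q_E) = 0.
Best responses: q_E = (197 - 2q_H)/5, q_H = (284 - 2q_E)/6.
Substituting one into the other gives q_E = 307/13 and q_H = 513/13.

39.46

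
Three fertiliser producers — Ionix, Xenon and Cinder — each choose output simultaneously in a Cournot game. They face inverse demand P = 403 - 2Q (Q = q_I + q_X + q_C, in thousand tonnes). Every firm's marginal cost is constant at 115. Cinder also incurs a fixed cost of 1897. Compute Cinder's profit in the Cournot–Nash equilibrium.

A representative firm's profit is π_i = q_i(403 - 2Q) - 115q_i.
First-order condition (treating rivals' output as given): 288 - 4q_i - 2·Σ_{j≠i} q_j = 0.
By symmetry each firm produces the same amount; substituting Σ_{j≠i} q_j = 2q_i yields q_i = 288/8 = 36.
Price P = 403 - 2·108 = 187.
Cinder's profit: (187 - 115)·36 - 1897 = 695.

695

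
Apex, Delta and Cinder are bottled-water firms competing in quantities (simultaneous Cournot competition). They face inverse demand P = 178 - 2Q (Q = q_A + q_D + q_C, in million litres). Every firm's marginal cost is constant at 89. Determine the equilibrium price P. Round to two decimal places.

111.25

Each firm earns π_i = (178 - 2Q)q_i - 89q_i.
Setting ∂π_i/∂q_i = 0 with rivals' quantities fixed: 89 - 4q_i - 2·Σ_{j≠i} q_j = 0.
By symmetry each firm produces the same amount; substituting Σ_{j≠i} q_j = 2q_i yields q_i = 89/8.
Total output Q = 267/8, so price P = 178 - 2·(267/8) = 445/4.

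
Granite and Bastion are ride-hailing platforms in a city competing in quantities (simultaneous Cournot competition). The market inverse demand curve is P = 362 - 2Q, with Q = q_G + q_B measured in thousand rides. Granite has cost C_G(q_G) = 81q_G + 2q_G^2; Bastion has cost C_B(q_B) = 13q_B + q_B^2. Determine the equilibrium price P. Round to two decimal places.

Granite's profit: π_G = (362 - 2Q)q_G - (81q_G + 2q_G²). Setting ∂π_G/∂q_G = 0: 281 - 8q_G - 2(q_B) = 0.
Bastion's profit: π_B = (362 - 2Q)q_B - (13q_B + q_B²). Setting ∂π_B/∂q_B = 0: 349 - 6q_B - 2(q_G) = 0.
Best responses: q_G = (281 - 2q_B)/8, q_B = (349 - 2q_G)/6.
Substituting one into the other gives q_G = 247/11 and q_B = 1115/22.
Total output Q = 1609/22, so price P = 362 - 2·(1609/22) = 215.7273.

215.73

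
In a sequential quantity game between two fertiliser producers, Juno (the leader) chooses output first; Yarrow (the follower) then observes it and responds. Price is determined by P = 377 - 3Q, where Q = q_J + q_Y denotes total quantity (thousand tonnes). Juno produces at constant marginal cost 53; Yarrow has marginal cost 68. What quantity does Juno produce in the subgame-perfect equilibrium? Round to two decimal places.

The follower Yarrow best-responds to any q_J: π_Y = (377 - 3Q)q_Y - 68q_Y.
Setting the follower's marginal profit to zero, 309 - 3q_J - 6q_Y = 0, i.e. q_Y = (309 - 3q_J)/6.
Juno substitutes q_Y(q_J) into its own profit: π_J = q_J(377 - 3q_J - (309 - 3q_J)/2) - 53q_J = (445/2 - (3/2)q_J)q_J - 53q_J.
The leader's first-order condition 339/2 - 3q_J = 0 yields q_J = 113/2.
Then q_Y = (309 - 3·(113/2))/6 = 93/4.

56.50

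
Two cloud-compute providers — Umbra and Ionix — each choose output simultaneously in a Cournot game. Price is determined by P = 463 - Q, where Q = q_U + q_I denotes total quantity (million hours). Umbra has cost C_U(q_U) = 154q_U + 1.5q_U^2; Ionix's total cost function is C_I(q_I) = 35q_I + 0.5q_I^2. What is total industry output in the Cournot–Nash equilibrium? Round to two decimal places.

166.43

Umbra's profit: π_U = (463 - Q)q_U - (154q_U + (3/2)q_U²). Setting ∂π_U/∂q_U = 0: 309 - 5q_U - (q_I) = 0.
Ionix's profit: π_I = (463 - Q)q_I - (35q_I + (1/2)q_I²). Setting ∂π_I/∂q_I = 0: 428 - 3q_I - (q_U) = 0.
So q_U = (309 - q_I)/5 and q_I = (428 - q_U)/3.
Substituting one into the other gives q_U = 499/14 and q_I = 1831/14.
Total output Q = 499/14 + 1831/14 = 1165/7.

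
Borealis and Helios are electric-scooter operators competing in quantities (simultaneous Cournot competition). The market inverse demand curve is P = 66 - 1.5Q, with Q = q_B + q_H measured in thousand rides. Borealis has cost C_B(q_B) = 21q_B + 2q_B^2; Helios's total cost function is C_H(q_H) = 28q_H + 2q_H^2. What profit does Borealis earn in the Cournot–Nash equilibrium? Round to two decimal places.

Borealis's profit: π_B = (66 - 1.5Q)q_B - (21q_B + 2q_B²). Setting ∂π_B/∂q_B = 0: 45 - 7q_B - (3/2)(q_H) = 0.
Helios's profit: π_H = (66 - 1.5Q)q_H - (28q_H + 2q_H²). Setting ∂π_H/∂q_H = 0: 38 - 7q_H - (3/2)(q_B) = 0.
So q_B = (45 - (3/2)q_H)/7 and q_H = (38 - (3/2)q_B)/7.
Substituting one into the other gives q_B = 1032/187 and q_H = 794/187.
Price P = 66 - (3/2)·(166/17) = 873/17.
Borealis's profit: (873/17)·(1032/187) - 21·(1032/187) - 2(1032/187)² = 106.5968.

106.60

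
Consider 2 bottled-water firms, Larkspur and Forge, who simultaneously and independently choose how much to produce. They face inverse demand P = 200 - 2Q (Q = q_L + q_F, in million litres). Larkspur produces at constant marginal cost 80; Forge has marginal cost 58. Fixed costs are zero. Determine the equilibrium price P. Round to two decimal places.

112.67

Larkspur's profit: π_L = (200 - 2Q)q_L - (80q_L). Setting ∂π_L/∂q_L = 0: 120 - 4q_L - 2(q_F) = 0.
Forge's profit: π_F = (200 - 2Q)q_F - (58q_F). Setting ∂π_F/∂q_F = 0: 142 - 4q_F - 2(q_L) = 0.
Best responses: q_L = (120 - 2q_F)/4, q_F = (142 - 2q_L)/4.
Substituting one into the other gives q_L = 49/3 and q_F = 82/3.
Total output Q = 131/3, so price P = 200 - 2·(131/3) = 338/3.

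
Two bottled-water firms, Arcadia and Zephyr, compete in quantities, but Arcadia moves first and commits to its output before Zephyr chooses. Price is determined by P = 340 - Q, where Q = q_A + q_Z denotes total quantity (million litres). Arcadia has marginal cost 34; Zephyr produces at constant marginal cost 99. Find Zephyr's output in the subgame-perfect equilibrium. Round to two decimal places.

27.75

Solve by backward induction. Given q_A, the follower Zephyr maximises π_Z = (340 - q_A - q_Z)q_Z - 99q_Z.
Follower FOC: 241 - q_A - 2q_Z = 0, so q_Z(q_A) = (241 - q_A)/2.
Arcadia substitutes q_Z(q_A) into its own profit: π_A = q_A(340 - q_A - (241 - q_A)/2) - 34q_A = (439/2 - (1/2)q_A)q_A - 34q_A.
Leader FOC: 371/2 - q_A = 0, so q_A = 371/2.
Then q_Z = (241 - 371/2)/2 = 111/4.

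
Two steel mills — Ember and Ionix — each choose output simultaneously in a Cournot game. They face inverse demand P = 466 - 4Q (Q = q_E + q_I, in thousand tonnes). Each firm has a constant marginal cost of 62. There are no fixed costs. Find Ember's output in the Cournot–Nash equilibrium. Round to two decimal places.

A representative firm's profit is π_i = q_i(466 - 4Q) - 62q_i.
Setting ∂π_i/∂q_i = 0 with rivals' quantities fixed: 404 - 8q_i - 4q_j = 0.
By symmetry each firm produces the same amount; substituting q_j = q_i yields q_i = 404/12 = 101/3.

33.67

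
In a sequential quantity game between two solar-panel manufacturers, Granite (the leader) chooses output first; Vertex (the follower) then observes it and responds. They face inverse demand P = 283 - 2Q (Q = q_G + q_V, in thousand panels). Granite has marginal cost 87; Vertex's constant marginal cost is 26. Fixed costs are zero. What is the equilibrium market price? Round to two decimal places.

Solve by backward induction. Given q_G, the follower Vertex maximises π_V = (283 - 2q_G - 2q_V)q_V - 26q_V.
∂π_V/∂q_V = 257 - 2q_G - 4q_V = 0 gives the reaction function q_V = (257 - 2q_G)/4.
The leader anticipates this reaction. Substituting into P = 283 - 2Q gives P = 309/2 - q_G, so π_G = (309/2 - q_G)q_G - 87q_G.
Leader FOC: 135/2 - 2q_G = 0, so q_G = 135/4.
Then q_V = (257 - 2·(135/4))/4 = 379/8.
Total output Q = 649/8, so price P = 283 - 2·(649/8) = 483/4.

120.75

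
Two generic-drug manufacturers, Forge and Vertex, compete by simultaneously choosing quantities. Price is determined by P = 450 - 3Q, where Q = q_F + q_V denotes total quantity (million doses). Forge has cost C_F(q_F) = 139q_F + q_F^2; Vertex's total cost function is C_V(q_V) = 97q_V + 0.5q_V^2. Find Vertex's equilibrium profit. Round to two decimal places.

5665.72

Forge's profit: π_F = (450 - 3Q)q_F - (139q_F + q_F²). Setting ∂π_F/∂q_F = 0: 311 - 8q_F - 3(q_V) = 0.
Vertex's first-order condition: 353 - 7q_V - 3(q_F) = 0.
So q_F = (311 - 3q_V)/8 and q_V = (353 - 3q_F)/7.
Solving the pair: q_F = 1118/47, q_V = 1891/47.
Price P = 450 - 3·64.0213 = 257.9362.
Vertex's profit: 257.9362·(1891/47) - 97·(1891/47) - (1/2)(1891/47)² = 5665.7236.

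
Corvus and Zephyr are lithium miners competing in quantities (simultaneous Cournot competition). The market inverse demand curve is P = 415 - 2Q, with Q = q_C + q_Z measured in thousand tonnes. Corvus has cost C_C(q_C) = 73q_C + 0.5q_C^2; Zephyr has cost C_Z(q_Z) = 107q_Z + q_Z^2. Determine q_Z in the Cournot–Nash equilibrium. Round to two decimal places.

Corvus's profit: π_C = (415 - 2Q)q_C - (73q_C + (1/2)q_C²). Setting ∂π_C/∂q_C = 0: 342 - 5q_C - 2(q_Z) = 0.
Zephyr's profit: π_Z = (415 - 2Q)q_Z - (107q_Z + q_Z²). Setting ∂π_Z/∂q_Z = 0: 308 - 6q_Z - 2(q_C) = 0.
Best responses: q_C = (342 - 2q_Z)/5, q_Z = (308 - 2q_C)/6.
Solving the pair: q_C = 718/13, q_Z = 428/13.

32.92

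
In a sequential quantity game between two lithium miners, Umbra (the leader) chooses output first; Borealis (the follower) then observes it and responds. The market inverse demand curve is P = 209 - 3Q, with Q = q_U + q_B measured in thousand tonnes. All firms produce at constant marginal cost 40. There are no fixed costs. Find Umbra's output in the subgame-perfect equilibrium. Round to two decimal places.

Solve by backward induction. Given q_U, the follower Borealis maximises π_B = (209 - 3q_U - 3q_B)q_B - 40q_B.
∂π_B/∂q_B = 169 - 3q_U - 6q_B = 0 gives the reaction function q_B = (169 - 3q_U)/6.
The leader anticipates this reaction. Substituting into P = 209 - 3Q gives P = 249/2 - (3/2)q_U, so π_U = (249/2 - (3/2)q_U)q_U - 40q_U.
Leader FOC: 169/2 - 3q_U = 0, so q_U = 169/6.
Then q_B = (169 - 3·(169/6))/6 = 169/12.

28.17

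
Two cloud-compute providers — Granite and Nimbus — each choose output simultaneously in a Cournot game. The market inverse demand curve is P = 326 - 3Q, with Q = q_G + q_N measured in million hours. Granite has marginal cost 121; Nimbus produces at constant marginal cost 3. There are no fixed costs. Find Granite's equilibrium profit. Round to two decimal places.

Granite's profit: π_G = (326 - 3Q)q_G - (121q_G). Setting ∂π_G/∂q_G = 0: 205 - 6q_G - 3(q_N) = 0.
Nimbus's profit: π_N = (326 - 3Q)q_N - (3q_N). Setting ∂π_N/∂q_N = 0: 323 - 6q_N - 3(q_G) = 0.
So q_G = (205 - 3q_N)/6 and q_N = (323 - 3q_G)/6.
Solving the pair: q_G = 29/3, q_N = 49.
Price P = 326 - 3·(176/3) = 150.
Granite's profit: (150 - 121)·(29/3) = 841/3.

280.33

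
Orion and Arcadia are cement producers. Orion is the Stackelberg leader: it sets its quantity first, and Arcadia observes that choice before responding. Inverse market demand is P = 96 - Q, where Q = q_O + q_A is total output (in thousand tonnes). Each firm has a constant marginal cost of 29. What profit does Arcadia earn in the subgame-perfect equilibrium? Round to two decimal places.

280.56

Solve by backward induction. Given q_O, the follower Arcadia maximises π_A = (96 - q_O - q_A)q_A - 29q_A.
∂π_A/∂q_A = 67 - q_O - 2q_A = 0 gives the reaction function q_A = (67 - q_O)/2.
The leader anticipates this reaction. Substituting into P = 96 - Q gives P = 125/2 - (1/2)q_O, so π_O = (125/2 - (1/2)q_O)q_O - 29q_O.
Leader FOC: 67/2 - q_O = 0, so q_O = 67/2.
Then q_A = (67 - 67/2)/2 = 67/4.
Price P = 96 - 201/4 = 183/4.
Arcadia's profit: (183/4 - 29)·(67/4) = 280.5625.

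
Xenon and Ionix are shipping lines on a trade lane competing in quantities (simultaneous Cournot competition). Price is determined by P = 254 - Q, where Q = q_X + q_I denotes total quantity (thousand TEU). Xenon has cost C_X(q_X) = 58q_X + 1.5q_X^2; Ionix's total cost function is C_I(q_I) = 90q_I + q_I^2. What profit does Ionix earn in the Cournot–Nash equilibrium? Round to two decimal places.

Xenon's profit: π_X = (254 - Q)q_X - (58q_X + (3/2)q_X²). Setting ∂π_X/∂q_X = 0: 196 - 5q_X - (q_I) = 0.
Ionix's profit: π_I = (254 - Q)q_I - (90q_I + q_I²). Setting ∂π_I/∂q_I = 0: 164 - 4q_I - (q_X) = 0.
Best responses: q_X = (196 - q_I)/5, q_I = (164 - q_X)/4.
Substituting one into the other gives q_X = 620/19 and q_I = 624/19.
Price P = 254 - 1244/19 = 188.5263.
Ionix's profit: 188.5263·(624/19) - 90·(624/19) - (624/19)² = 2157.2078.

2157.21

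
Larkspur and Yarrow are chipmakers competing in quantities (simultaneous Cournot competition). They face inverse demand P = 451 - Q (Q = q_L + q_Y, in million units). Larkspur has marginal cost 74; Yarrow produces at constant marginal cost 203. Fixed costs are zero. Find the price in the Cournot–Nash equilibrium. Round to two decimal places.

Larkspur's profit: π_L = (451 - Q)q_L - (74q_L). Setting ∂π_L/∂q_L = 0: 377 - 2q_L - (q_Y) = 0.
Yarrow's profit: π_Y = (451 - Q)q_Y - (203q_Y). Setting ∂π_Y/∂q_Y = 0: 248 - 2q_Y - (q_L) = 0.
Best responses: q_L = (377 - q_Y)/2, q_Y = (248 - q_L)/2.
Substituting one into the other gives q_L = 506/3 and q_Y = 119/3.
Total output Q = 625/3, so price P = 451 - 625/3 = 728/3.

242.67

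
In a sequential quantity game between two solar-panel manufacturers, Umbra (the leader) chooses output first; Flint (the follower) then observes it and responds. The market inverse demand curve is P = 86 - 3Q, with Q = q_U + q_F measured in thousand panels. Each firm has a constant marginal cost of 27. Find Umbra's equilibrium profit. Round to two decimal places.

145.04

The follower Flint best-responds to any q_U: π_F = (86 - 3Q)q_F - 27q_F.
∂π_F/∂q_F = 59 - 3q_U - 6q_F = 0 gives the reaction function q_F = (59 - 3q_U)/6.
Umbra substitutes q_F(q_U) into its own profit: π_U = q_U(86 - 3q_U - (59 - 3q_U)/2) - 27q_U = (113/2 - (3/2)q_U)q_U - 27q_U.
Leader FOC: 59/2 - 3q_U = 0, so q_U = 59/6.
Then q_F = (59 - 3·(59/6))/6 = 59/12.
Price P = 86 - 3·(59/4) = 167/4.
Umbra's profit: (167/4 - 27)·(59/6) = 145.0417.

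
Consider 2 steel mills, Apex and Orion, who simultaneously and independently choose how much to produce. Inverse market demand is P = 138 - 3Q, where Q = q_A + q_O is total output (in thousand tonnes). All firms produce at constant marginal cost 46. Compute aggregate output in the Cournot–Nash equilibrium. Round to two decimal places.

20.44

Each firm earns π_i = (138 - 3Q)q_i - 46q_i.
First-order condition (treating rivals' output as given): 92 - 6q_i - 3q_j = 0.
With identical firms every q_j equals q_i, so q_j = q_i and 92 = 9q_i, giving q_i = 92/9.
Total output Q = 92/9 + 92/9 = 184/9.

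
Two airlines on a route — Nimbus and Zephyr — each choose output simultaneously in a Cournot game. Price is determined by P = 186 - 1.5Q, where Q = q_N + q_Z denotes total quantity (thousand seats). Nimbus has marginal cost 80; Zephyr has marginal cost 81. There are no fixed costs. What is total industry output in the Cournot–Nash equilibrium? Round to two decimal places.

Nimbus's profit: π_N = (186 - 1.5Q)q_N - (80q_N). Setting ∂π_N/∂q_N = 0: 106 - 3q_N - (3/2)(q_Z) = 0.
Zephyr's first-order condition: 105 - 3q_Z - (3/2)(q_N) = 0.
Rearranging gives the reaction functions q_N = (106 - (3/2)q_Z)/3 and q_Z = (105 - (3/2)q_N)/3.
Solving the pair: q_N = 214/9, q_Z = 208/9.
Total output Q = 214/9 + 208/9 = 422/9.

46.89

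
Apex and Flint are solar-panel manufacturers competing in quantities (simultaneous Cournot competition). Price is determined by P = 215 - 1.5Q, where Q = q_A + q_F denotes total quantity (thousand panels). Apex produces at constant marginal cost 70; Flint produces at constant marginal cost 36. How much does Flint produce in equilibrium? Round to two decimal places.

Apex's profit: π_A = (215 - 1.5Q)q_A - (70q_A). Setting ∂π_A/∂q_A = 0: 145 - 3q_A - (3/2)(q_F) = 0.
Flint's profit: π_F = (215 - 1.5Q)q_F - (36q_F). Setting ∂π_F/∂q_F = 0: 179 - 3q_F - (3/2)(q_A) = 0.
Best responses: q_A = (145 - (3/2)q_F)/3, q_F = (179 - (3/2)q_A)/3.
Substituting one into the other gives q_A = 74/3 and q_F = 142/3.

47.33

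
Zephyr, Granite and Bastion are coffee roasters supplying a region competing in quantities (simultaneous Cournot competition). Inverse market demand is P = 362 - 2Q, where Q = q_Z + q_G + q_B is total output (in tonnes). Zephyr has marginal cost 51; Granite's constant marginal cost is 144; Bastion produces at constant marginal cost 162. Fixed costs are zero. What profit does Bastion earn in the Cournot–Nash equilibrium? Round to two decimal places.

157.53

Zephyr's profit: π_Z = (362 - 2Q)q_Z - (51q_Z). Setting ∂π_Z/∂q_Z = 0: 311 - 4q_Z - 2(q_G + q_B) = 0.
Granite's profit: π_G = (362 - 2Q)q_G - (144q_G). Setting ∂π_G/∂q_G = 0: 218 - 4q_G - 2(q_Z + q_B) = 0.
Bastion's profit: π_B = (362 - 2Q)q_B - (162q_B). Setting ∂π_B/∂q_B = 0: 200 - 4q_B - 2(q_Z + q_G) = 0.
Adding the 3 conditions: 729 − 4Q − 4Q = 0, i.e. Q = 729/8.
Back-substituting: q_Z = (311 − 729/4)/2 = 515/8, q_G = (218 − 729/4)/2 = 143/8, q_B = (200 − 729/4)/2 = 71/8.
Price P = 362 - 2·(729/8) = 719/4.
Bastion's profit: (719/4 - 162)·(71/8) = 157.5313.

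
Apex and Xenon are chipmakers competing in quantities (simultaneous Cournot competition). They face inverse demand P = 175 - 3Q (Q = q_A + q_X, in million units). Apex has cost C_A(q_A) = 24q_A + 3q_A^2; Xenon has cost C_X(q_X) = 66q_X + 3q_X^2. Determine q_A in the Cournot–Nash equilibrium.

Apex's profit: π_A = (175 - 3Q)q_A - (24q_A + 3q_A²). Setting ∂π_A/∂q_A = 0: 151 - 12q_A - 3(q_X) = 0.
Xenon's first-order condition: 109 - 12q_X - 3(q_A) = 0.
Best responses: q_A = (151 - 3q_X)/12, q_X = (109 - 3q_A)/12.
Substituting one into the other gives q_A = 11 and q_X = 19/3.

11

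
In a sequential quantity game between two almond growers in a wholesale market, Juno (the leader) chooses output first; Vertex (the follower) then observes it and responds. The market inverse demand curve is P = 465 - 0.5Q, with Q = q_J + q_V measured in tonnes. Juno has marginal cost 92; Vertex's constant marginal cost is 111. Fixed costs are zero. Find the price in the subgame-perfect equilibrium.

190

The follower Vertex best-responds to any q_J: π_V = (465 - 0.5Q)q_V - 111q_V.
Setting the follower's marginal profit to zero, 354 - (1/2)q_J - q_V = 0, i.e. q_V = (354 - (1/2)q_J).
The leader anticipates this reaction. Substituting into P = 465 - 0.5Q gives P = 288 - (1/4)q_J, so π_J = (288 - (1/4)q_J)q_J - 92q_J.
Leader FOC: 196 - (1/2)q_J = 0, so q_J = 392.
Then q_V = (354 - (1/2)·392) = 158.
Total output Q = 550, so price P = 465 - (1/2)·550 = 190.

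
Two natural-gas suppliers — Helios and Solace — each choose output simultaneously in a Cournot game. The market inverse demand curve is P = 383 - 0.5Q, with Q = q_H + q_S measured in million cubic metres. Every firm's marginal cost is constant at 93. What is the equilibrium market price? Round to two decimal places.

189.67

A representative firm's profit is π_i = q_i(383 - 0.5Q) - 93q_i.
Setting ∂π_i/∂q_i = 0 with rivals' quantities fixed: 290 - q_i - (1/2)q_j = 0.
With identical firms every q_j equals q_i, so q_j = q_i and 290 = (3/2)q_i, giving q_i = 580/3.
Total output Q = 1160/3, so price P = 383 - (1/2)·(1160/3) = 569/3.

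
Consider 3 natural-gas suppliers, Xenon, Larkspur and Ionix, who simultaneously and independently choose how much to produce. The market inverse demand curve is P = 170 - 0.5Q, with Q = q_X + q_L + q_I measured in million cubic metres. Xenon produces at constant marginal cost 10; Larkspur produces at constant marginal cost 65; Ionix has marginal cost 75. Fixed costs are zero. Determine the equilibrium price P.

80

Xenon's profit: π_X = (170 - 0.5Q)q_X - (10q_X). Setting ∂π_X/∂q_X = 0: 160 - q_X - (1/2)(q_L + q_I) = 0.
Larkspur's profit: π_L = (170 - 0.5Q)q_L - (65q_L). Setting ∂π_L/∂q_L = 0: 105 - q_L - (1/2)(q_X + q_I) = 0.
Ionix's first-order condition: 95 - q_I - (1/2)(q_X + q_L) = 0.
Adding the 3 first-order conditions: 360 − 2Q = 0, so Q = 180.
Back-substituting: q_X = (160 − 90)/(1/2) = 140, q_L = (105 − 90)/(1/2) = 30, q_I = (95 − 90)/(1/2) = 10.
Total output Q = 180, so price P = 170 - (1/2)·180 = 80.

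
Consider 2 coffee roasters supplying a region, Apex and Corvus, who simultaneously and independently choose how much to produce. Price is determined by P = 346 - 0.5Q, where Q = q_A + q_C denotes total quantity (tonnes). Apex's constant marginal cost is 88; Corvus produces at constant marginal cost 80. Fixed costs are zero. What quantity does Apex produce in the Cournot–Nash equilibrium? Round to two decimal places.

Apex's profit: π_A = (346 - 0.5Q)q_A - (88q_A). Setting ∂π_A/∂q_A = 0: 258 - q_A - (1/2)(q_C) = 0.
Corvus's profit: π_C = (346 - 0.5Q)q_C - (80q_C). Setting ∂π_C/∂q_C = 0: 266 - q_C - (1/2)(q_A) = 0.
So q_A = (258 - (1/2)q_C) and q_C = (266 - (1/2)q_A).
Substituting one into the other gives q_A = 500/3 and q_C = 548/3.

166.67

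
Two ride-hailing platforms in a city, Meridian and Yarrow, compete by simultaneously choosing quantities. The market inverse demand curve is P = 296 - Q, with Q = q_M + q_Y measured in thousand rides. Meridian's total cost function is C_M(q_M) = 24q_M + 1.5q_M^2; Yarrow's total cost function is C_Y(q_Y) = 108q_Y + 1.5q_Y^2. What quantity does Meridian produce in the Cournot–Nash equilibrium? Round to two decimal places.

Meridian's profit: π_M = (296 - Q)q_M - (24q_M + (3/2)q_M²). Setting ∂π_M/∂q_M = 0: 272 - 5q_M - (q_Y) = 0.
Yarrow's profit: π_Y = (296 - Q)q_Y - (108q_Y + (3/2)q_Y²). Setting ∂π_Y/∂q_Y = 0: 188 - 5q_Y - (q_M) = 0.
Best responses: q_M = (272 - q_Y)/5, q_Y = (188 - q_M)/5.
Substituting one into the other gives q_M = 293/6 and q_Y = 167/6.

48.83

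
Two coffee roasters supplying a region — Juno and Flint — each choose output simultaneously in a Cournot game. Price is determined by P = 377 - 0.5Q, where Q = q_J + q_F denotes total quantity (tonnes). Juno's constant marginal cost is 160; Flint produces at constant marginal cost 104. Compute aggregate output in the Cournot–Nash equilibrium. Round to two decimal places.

Juno's profit: π_J = (377 - 0.5Q)q_J - (160q_J). Setting ∂π_J/∂q_J = 0: 217 - q_J - (1/2)(q_F) = 0.
Flint's first-order condition: 273 - q_F - (1/2)(q_J) = 0.
Rearranging gives the reaction functions q_J = (217 - (1/2)q_F) and q_F = (273 - (1/2)q_J).
Substituting one into the other gives q_J = 322/3 and q_F = 658/3.
Total output Q = 322/3 + 658/3 = 980/3.

326.67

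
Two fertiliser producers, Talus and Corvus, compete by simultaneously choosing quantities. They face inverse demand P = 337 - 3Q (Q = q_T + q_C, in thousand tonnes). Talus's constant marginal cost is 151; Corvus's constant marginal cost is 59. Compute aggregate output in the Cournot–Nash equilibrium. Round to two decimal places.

51.56

Talus's profit: π_T = (337 - 3Q)q_T - (151q_T). Setting ∂π_T/∂q_T = 0: 186 - 6q_T - 3(q_C) = 0.
Corvus's first-order condition: 278 - 6q_C - 3(q_T) = 0.
Rearranging gives the reaction functions q_T = (186 - 3q_C)/6 and q_C = (278 - 3q_T)/6.
Substituting one into the other gives q_T = 94/9 and q_C = 370/9.
Total output Q = 94/9 + 370/9 = 464/9.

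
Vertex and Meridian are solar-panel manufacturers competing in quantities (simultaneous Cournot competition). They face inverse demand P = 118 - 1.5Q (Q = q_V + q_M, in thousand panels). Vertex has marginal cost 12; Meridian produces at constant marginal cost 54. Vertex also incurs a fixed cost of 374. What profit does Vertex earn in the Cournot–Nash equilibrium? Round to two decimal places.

1248.52

Vertex's profit: π_V = (118 - 1.5Q)q_V - (12q_V). Setting ∂π_V/∂q_V = 0: 106 - 3q_V - (3/2)(q_M) = 0.
Meridian's profit: π_M = (118 - 1.5Q)q_M - (54q_M). Setting ∂π_M/∂q_M = 0: 64 - 3q_M - (3/2)(q_V) = 0.
So q_V = (106 - (3/2)q_M)/3 and q_M = (64 - (3/2)q_V)/3.
Solving the pair: q_V = 296/9, q_M = 44/9.
Price P = 118 - (3/2)·(340/9) = 184/3.
Vertex's profit: (184/3 - 12)·(296/9) - 374 = 1248.5185.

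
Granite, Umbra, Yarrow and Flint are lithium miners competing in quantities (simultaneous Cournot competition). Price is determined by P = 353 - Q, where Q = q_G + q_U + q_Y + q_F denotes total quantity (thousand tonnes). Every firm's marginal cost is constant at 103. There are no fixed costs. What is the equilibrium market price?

153

Each firm earns π_i = (353 - Q)q_i - 103q_i.
Setting ∂π_i/∂q_i = 0 with rivals' quantities fixed: 250 - 2q_i - Σ_{j≠i} q_j = 0.
By symmetry each firm produces the same amount; substituting Σ_{j≠i} q_j = 3q_i yields q_i = 250/5 = 50.
Total output Q = 200, so price P = 353 - 200 = 153.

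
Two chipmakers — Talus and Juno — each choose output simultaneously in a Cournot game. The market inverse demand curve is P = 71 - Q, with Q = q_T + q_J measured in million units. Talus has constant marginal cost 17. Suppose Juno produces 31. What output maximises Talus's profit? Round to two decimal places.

With the rival's output fixed at 31, Talus's profit is π_T = (71 - 31 - q_T)q_T - (17q_T) = (40 - q_T)q_T - (17q_T).
∂π_T/∂q_T = 23 - 2q_T = 0, so q_T = 23/2.

11.50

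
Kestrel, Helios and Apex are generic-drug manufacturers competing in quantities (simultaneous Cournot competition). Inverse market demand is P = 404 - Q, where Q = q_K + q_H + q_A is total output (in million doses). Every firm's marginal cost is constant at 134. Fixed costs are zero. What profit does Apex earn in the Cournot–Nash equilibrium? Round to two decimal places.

A representative firm's profit is π_i = q_i(404 - Q) - 134q_i.
Setting ∂π_i/∂q_i = 0 with rivals' quantities fixed: 270 - 2q_i - Σ_{j≠i} q_j = 0.
By symmetry each firm produces the same amount; substituting Σ_{j≠i} q_j = 2q_i yields q_i = 270/4 = 135/2.
Price P = 404 - 405/2 = 403/2.
Apex's profit: (403/2 - 134)·(135/2) = 4556.2500.

4556.25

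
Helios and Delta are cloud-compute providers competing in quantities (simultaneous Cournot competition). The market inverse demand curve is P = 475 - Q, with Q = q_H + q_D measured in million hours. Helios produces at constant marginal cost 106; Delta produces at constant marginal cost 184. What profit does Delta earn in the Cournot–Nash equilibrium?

Helios's profit: π_H = (475 - Q)q_H - (106q_H). Setting ∂π_H/∂q_H = 0: 369 - 2q_H - (q_D) = 0.
Delta's first-order condition: 291 - 2q_D - (q_H) = 0.
Rearranging gives the reaction functions q_H = (369 - q_D)/2 and q_D = (291 - q_H)/2.
Substituting one into the other gives q_H = 149 and q_D = 71.
Price P = 475 - 220 = 255.
Delta's profit: (255 - 184)·71 = 5041.

5041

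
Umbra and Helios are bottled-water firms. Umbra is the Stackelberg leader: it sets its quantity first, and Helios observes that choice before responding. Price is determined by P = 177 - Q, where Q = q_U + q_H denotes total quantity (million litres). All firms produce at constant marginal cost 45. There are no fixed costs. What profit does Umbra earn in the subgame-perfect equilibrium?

Solve by backward induction. Given q_U, the follower Helios maximises π_H = (177 - q_U - q_H)q_H - 45q_H.
Follower FOC: 132 - q_U - 2q_H = 0, so q_H(q_U) = (132 - q_U)/2.
The leader anticipates this reaction. Substituting into P = 177 - Q gives P = 111 - (1/2)q_U, so π_U = (111 - (1/2)q_U)q_U - 45q_U.
Leader FOC: 66 - q_U = 0, so q_U = 66.
Then q_H = (132 - 66)/2 = 33.
Price P = 177 - 99 = 78.
Umbra's profit: (78 - 45)·66 = 2178.

2178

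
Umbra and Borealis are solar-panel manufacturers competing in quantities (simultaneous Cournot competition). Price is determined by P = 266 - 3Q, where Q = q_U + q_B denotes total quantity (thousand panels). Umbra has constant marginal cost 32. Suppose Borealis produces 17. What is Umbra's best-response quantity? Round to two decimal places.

With the rival's output fixed at 17, Umbra's profit is π_U = (266 - 3·17 - 3q_U)q_U - (32q_U) = (215 - 3q_U)q_U - (32q_U).
∂π_U/∂q_U = 183 - 6q_U = 0, so q_U = 61/2.

30.50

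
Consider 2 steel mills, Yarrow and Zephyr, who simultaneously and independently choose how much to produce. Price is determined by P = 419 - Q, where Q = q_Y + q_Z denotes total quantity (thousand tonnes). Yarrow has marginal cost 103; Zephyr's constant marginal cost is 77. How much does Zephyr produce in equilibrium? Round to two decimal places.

122.67

Yarrow's profit: π_Y = (419 - Q)q_Y - (103q_Y). Setting ∂π_Y/∂q_Y = 0: 316 - 2q_Y - (q_Z) = 0.
Zephyr's first-order condition: 342 - 2q_Z - (q_Y) = 0.
So q_Y = (316 - q_Z)/2 and q_Z = (342 - q_Y)/2.
Substituting one into the other gives q_Y = 290/3 and q_Z = 368/3.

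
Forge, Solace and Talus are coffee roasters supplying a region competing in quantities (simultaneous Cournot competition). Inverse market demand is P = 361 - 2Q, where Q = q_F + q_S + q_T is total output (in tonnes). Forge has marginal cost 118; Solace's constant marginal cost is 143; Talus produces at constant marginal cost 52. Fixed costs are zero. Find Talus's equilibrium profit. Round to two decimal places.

6786.13

Forge's profit: π_F = (361 - 2Q)q_F - (118q_F). Setting ∂π_F/∂q_F = 0: 243 - 4q_F - 2(q_S + q_T) = 0.
Solace's first-order condition: 218 - 4q_S - 2(q_F + q_T) = 0.
Talus's first-order condition: 309 - 4q_T - 2(q_F + q_S) = 0.
Adding the 3 conditions: 770 − 4Q − 4Q = 0, i.e. Q = 385/4.
Back-substituting: q_F = (243 − 385/2)/2 = 101/4, q_S = (218 − 385/2)/2 = 51/4, q_T = (309 − 385/2)/2 = 233/4.
Price P = 361 - 2·(385/4) = 337/2.
Talus's profit: (337/2 - 52)·(233/4) = 6786.1250.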